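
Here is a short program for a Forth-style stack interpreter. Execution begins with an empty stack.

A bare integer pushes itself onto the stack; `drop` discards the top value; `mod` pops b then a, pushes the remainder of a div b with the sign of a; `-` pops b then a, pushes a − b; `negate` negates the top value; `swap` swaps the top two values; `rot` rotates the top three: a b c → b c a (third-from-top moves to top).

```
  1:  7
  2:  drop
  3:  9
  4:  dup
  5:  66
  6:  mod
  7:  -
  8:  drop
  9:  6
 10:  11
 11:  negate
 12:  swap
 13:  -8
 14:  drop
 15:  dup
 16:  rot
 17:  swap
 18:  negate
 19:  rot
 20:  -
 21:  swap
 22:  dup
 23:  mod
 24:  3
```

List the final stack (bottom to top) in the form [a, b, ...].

7      : [7]
drop   : []
9      : [9]
dup    : [9, 9]
66     : [9, 9, 66]
mod    : [9, 9]
-      : [0]
drop   : []
6      : [6]
11     : [6, 11]
negate : [6, -11]
swap   : [-11, 6]
-8     : [-11, 6, -8]
drop   : [-11, 6]
dup    : [-11, 6, 6]
rot    : [6, 6, -11]
swap   : [6, -11, 6]
negate : [6, -11, -6]
rot    : [-11, -6, 6]
-      : [-11, -12]
swap   : [-12, -11]
dup    : [-12, -11, -11]
mod    : [-12, 0]
3      : [-12, 0, 3]

[-12, 0, 3]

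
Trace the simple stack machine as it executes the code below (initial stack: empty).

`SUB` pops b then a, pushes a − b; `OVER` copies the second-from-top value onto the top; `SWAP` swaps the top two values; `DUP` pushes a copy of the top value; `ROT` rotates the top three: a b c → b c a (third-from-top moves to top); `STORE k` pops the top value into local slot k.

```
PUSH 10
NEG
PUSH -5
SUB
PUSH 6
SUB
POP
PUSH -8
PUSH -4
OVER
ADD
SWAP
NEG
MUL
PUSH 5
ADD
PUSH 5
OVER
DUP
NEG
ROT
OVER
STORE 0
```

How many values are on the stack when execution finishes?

4

PUSH 10  10
NEG      -10
PUSH -5  -10 -5
SUB      -5
PUSH 6   -5 6
SUB      -11
POP      (empty)
PUSH -8  -8
PUSH -4  -8 -4
OVER     -8 -4 -8
ADD      -8 -12
SWAP     -12 -8
NEG      -12 8
MUL      -96
PUSH 5   -96 5
ADD      -91
PUSH 5   -91 5
OVER     -91 5 -91
DUP      -91 5 -91 -91
NEG      -91 5 -91 91
ROT      -91 -91 91 5
OVER     -91 -91 91 5 91
STORE 0  -91 -91 91 5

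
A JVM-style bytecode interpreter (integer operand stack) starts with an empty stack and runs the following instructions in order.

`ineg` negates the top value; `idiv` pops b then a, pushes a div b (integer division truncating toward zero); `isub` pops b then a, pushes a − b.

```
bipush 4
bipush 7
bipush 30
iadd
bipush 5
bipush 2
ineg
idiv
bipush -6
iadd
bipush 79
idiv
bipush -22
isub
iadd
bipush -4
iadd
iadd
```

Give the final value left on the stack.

59

bipush 4   → 4
bipush 7   → 4 7
bipush 30  → 4 7 30
iadd       → 4 37
bipush 5   → 4 37 5
bipush 2   → 4 37 5 2
ineg       → 4 37 5 -2
idiv       → 4 37 -2
bipush -6  → 4 37 -2 -6
iadd       → 4 37 -8
bipush 79  → 4 37 -8 79
idiv       → 4 37 0
bipush -22 → 4 37 0 -22
isub       → 4 37 22
iadd       → 4 59
bipush -4  → 4 59 -4
iadd       → 4 55
iadd       → 59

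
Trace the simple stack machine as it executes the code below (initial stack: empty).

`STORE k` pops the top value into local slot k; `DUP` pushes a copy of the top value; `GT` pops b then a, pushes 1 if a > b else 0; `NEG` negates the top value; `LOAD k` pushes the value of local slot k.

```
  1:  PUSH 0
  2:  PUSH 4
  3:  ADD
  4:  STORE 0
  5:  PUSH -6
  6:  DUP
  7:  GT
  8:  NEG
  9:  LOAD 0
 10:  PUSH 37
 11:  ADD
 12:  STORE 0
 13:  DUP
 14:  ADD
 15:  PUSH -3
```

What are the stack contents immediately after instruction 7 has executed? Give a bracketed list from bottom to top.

[0]

PUSH 0   0
PUSH 4   0 4
ADD      4
STORE 0  (empty)
PUSH -6  -6
DUP      -6 -6
GT       0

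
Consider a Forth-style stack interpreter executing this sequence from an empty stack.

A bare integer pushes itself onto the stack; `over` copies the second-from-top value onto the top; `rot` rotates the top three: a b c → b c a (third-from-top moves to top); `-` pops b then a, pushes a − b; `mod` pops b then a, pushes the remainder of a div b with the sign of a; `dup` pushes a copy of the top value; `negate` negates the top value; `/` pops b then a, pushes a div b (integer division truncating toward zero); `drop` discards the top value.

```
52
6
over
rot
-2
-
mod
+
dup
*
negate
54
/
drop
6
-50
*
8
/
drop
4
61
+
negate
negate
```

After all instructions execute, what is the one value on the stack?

65

52     -> 52
6      -> 52 6
over   -> 52 6 52
rot    -> 6 52 52
-2     -> 6 52 52 -2
-      -> 6 52 54
mod    -> 6 52
+      -> 58
dup    -> 58 58
*      -> 3364
negate -> -3364
54     -> -3364 54
/      -> -62
drop   -> (empty)
6      -> 6
-50    -> 6 -50
*      -> -300
8      -> -300 8
/      -> -37
drop   -> (empty)
4      -> 4
61     -> 4 61
+      -> 65
negate -> -65
negate -> 65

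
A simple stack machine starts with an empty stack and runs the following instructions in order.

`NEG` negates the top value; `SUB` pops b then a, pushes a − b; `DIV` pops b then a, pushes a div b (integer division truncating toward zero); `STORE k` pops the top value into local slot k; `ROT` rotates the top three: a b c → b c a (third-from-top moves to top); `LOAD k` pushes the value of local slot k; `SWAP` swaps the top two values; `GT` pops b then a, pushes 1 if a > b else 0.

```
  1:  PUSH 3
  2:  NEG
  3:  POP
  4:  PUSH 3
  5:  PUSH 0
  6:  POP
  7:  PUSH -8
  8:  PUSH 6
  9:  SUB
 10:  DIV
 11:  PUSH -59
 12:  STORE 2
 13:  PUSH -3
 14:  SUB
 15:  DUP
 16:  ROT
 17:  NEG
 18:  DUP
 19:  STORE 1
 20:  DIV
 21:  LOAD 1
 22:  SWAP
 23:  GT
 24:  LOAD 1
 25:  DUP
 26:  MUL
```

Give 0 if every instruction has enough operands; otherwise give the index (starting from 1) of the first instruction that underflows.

16

PUSH 3    [3]
NEG       [-3]
POP       []
PUSH 3    [3]
PUSH 0    [3, 0]
POP       [3]
PUSH -8   [3, -8]
PUSH 6    [3, -8, 6]
SUB       [3, -14]
DIV       [0]
PUSH -59  [0, -59]
STORE 2   [0]
PUSH -3   [0, -3]
SUB       [3]
DUP       [3, 3]
ROT  — needs 3 operands, stack has 2 → underflow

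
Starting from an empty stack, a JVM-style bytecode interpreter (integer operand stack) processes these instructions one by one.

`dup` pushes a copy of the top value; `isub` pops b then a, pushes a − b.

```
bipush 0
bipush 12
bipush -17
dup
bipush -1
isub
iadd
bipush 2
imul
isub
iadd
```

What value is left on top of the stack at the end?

bipush 0   -> 0
bipush 12  -> 0 12
bipush -17 -> 0 12 -17
dup        -> 0 12 -17 -17
bipush -1  -> 0 12 -17 -17 -1
isub       -> 0 12 -17 -16
iadd       -> 0 12 -33
bipush 2   -> 0 12 -33 2
imul       -> 0 12 -66
isub       -> 0 78
iadd       -> 78

78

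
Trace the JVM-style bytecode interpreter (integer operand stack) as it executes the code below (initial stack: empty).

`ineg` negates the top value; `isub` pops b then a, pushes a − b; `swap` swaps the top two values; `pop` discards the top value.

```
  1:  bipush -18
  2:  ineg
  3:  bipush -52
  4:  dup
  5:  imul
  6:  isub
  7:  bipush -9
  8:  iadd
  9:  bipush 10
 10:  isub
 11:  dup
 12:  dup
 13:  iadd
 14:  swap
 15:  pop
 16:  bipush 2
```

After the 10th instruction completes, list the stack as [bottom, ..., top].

[-2705]

bipush -18  -18
ineg        18
bipush -52  18 -52
dup         18 -52 -52
imul        18 2704
isub        -2686
bipush -9   -2686 -9
iadd        -2695
bipush 10   -2695 10
isub        -2705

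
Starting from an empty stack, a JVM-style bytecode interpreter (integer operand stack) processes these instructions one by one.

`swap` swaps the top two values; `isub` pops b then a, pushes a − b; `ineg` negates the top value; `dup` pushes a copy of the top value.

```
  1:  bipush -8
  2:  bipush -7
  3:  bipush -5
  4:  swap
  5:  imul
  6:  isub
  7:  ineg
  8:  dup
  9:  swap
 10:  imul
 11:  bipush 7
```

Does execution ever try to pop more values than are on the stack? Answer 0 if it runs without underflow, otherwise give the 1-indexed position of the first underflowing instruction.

0

bipush -8  [-8]
bipush -7  [-8, -7]
bipush -5  [-8, -7, -5]
swap       [-8, -5, -7]
imul       [-8, 35]
isub       [-43]
ineg       [43]
dup        [43, 43]
swap       [43, 43]
imul       [1849]
bipush 7   [1849, 7]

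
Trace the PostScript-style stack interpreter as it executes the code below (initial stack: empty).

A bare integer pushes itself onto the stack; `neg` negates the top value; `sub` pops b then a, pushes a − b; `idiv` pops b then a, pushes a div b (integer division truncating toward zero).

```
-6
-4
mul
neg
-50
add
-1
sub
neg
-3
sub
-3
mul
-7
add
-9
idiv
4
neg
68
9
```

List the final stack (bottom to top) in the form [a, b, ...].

[26, -4, 68, 9]

-6    [-6]
-4    [-6, -4]
mul   [24]
neg   [-24]
-50   [-24, -50]
add   [-74]
-1    [-74, -1]
sub   [-73]
neg   [73]
-3    [73, -3]
sub   [76]
-3    [76, -3]
mul   [-228]
-7    [-228, -7]
add   [-235]
-9    [-235, -9]
idiv  [26]
4     [26, 4]
neg   [26, -4]
68    [26, -4, 68]
9     [26, -4, 68, 9]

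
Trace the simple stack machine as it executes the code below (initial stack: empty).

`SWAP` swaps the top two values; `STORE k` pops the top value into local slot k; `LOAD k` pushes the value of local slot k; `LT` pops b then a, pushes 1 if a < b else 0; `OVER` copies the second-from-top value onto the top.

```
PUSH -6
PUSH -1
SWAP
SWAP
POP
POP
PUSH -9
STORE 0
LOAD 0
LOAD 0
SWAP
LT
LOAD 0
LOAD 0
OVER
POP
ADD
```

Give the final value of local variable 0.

-9

PUSH -6 → -6
PUSH -1 → -6 -1
SWAP    → -1 -6
SWAP    → -6 -1
POP     → -6
POP     → (empty)
PUSH -9 → -9
STORE 0 → (empty)
LOAD 0  → -9
LOAD 0  → -9 -9
SWAP    → -9 -9
LT      → 0
LOAD 0  → 0 -9
LOAD 0  → 0 -9 -9
OVER    → 0 -9 -9 -9
POP     → 0 -9 -9
ADD     → 0 -18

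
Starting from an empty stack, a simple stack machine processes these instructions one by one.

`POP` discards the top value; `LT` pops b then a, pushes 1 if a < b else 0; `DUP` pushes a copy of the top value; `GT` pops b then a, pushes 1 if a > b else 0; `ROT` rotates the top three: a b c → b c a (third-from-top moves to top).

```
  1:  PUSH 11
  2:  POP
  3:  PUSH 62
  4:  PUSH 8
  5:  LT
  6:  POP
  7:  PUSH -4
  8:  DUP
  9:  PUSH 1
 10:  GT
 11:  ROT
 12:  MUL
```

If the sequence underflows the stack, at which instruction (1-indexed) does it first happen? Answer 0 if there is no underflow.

PUSH 11 -> [11]
POP     -> []
PUSH 62 -> [62]
PUSH 8  -> [62, 8]
LT      -> [0]
POP     -> []
PUSH -4 -> [-4]
DUP     -> [-4, -4]
PUSH 1  -> [-4, -4, 1]
GT      -> [-4, 0]
ROT  — needs 3 operands, stack has 2 → underflow

11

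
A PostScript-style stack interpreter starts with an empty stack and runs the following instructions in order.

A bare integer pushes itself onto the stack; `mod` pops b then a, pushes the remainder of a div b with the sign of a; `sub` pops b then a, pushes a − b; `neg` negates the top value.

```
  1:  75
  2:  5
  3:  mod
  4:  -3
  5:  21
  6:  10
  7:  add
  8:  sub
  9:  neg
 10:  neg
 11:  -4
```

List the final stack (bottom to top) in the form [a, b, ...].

[0, -34, -4]

75  → 75
5   → 75 5
mod → 0
-3  → 0 -3
21  → 0 -3 21
10  → 0 -3 21 10
add → 0 -3 31
sub → 0 -34
neg → 0 34
neg → 0 -34
-4  → 0 -34 -4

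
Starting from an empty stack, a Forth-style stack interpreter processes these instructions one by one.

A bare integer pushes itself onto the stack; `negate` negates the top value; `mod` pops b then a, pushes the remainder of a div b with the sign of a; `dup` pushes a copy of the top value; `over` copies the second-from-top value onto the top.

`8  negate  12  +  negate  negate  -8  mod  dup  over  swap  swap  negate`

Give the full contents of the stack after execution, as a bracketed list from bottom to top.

[4, 4, -4]

8       [8]
negate  [-8]
12      [-8, 12]
+       [4]
negate  [-4]
negate  [4]
-8      [4, -8]
mod     [4]
dup     [4, 4]
over    [4, 4, 4]
swap    [4, 4, 4]
swap    [4, 4, 4]
negate  [4, 4, -4]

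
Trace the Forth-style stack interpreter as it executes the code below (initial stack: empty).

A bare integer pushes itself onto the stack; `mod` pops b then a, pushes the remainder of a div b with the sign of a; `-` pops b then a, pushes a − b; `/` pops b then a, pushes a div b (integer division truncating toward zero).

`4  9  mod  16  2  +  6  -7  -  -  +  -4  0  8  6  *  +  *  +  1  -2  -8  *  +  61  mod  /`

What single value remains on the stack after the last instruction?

4   → [4]
9   → [4, 9]
mod → [4]
16  → [4, 16]
2   → [4, 16, 2]
+   → [4, 18]
6   → [4, 18, 6]
-7  → [4, 18, 6, -7]
-   → [4, 18, 13]
-   → [4, 5]
+   → [9]
-4  → [9, -4]
0   → [9, -4, 0]
8   → [9, -4, 0, 8]
6   → [9, -4, 0, 8, 6]
*   → [9, -4, 0, 48]
+   → [9, -4, 48]
*   → [9, -192]
+   → [-183]
1   → [-183, 1]
-2  → [-183, 1, -2]
-8  → [-183, 1, -2, -8]
*   → [-183, 1, 16]
+   → [-183, 17]
61  → [-183, 17, 61]
mod → [-183, 17]
/   → [-10]

-10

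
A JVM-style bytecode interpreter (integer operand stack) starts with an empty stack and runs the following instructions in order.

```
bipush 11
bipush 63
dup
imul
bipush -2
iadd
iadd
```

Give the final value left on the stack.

3978

bipush 11 -> 11
bipush 63 -> 11 63
dup       -> 11 63 63
imul      -> 11 3969
bipush -2 -> 11 3969 -2
iadd      -> 11 3967
iadd      -> 3978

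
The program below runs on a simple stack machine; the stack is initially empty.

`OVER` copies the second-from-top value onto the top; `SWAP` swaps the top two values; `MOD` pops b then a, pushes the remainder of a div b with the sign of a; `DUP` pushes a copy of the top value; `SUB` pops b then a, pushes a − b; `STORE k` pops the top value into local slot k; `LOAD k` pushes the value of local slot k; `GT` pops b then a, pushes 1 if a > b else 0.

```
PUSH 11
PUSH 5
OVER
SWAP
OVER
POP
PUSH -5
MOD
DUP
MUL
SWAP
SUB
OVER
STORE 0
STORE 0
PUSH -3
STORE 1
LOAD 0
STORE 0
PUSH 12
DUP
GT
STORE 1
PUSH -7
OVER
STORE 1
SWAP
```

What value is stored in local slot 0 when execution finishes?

-11

PUSH 11 : [11]
PUSH 5  : [11, 5]
OVER    : [11, 5, 11]
SWAP    : [11, 11, 5]
OVER    : [11, 11, 5, 11]
POP     : [11, 11, 5]
PUSH -5 : [11, 11, 5, -5]
MOD     : [11, 11, 0]
DUP     : [11, 11, 0, 0]
MUL     : [11, 11, 0]
SWAP    : [11, 0, 11]
SUB     : [11, -11]
OVER    : [11, -11, 11]
STORE 0 : [11, -11]
STORE 0 : [11]
PUSH -3 : [11, -3]
STORE 1 : [11]
LOAD 0  : [11, -11]
STORE 0 : [11]
PUSH 12 : [11, 12]
DUP     : [11, 12, 12]
GT      : [11, 0]
STORE 1 : [11]
PUSH -7 : [11, -7]
OVER    : [11, -7, 11]
STORE 1 : [11, -7]
SWAP    : [-7, 11]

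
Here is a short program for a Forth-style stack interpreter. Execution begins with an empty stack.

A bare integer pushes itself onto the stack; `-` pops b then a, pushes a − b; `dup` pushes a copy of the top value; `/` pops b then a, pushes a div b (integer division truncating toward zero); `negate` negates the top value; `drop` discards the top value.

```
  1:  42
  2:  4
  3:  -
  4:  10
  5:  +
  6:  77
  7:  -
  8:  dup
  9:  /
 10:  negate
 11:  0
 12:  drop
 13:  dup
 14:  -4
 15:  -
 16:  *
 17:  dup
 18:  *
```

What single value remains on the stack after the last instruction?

42     -> 42
4      -> 42 4
-      -> 38
10     -> 38 10
+      -> 48
77     -> 48 77
-      -> -29
dup    -> -29 -29
/      -> 1
negate -> -1
0      -> -1 0
drop   -> -1
dup    -> -1 -1
-4     -> -1 -1 -4
-      -> -1 3
*      -> -3
dup    -> -3 -3
*      -> 9

9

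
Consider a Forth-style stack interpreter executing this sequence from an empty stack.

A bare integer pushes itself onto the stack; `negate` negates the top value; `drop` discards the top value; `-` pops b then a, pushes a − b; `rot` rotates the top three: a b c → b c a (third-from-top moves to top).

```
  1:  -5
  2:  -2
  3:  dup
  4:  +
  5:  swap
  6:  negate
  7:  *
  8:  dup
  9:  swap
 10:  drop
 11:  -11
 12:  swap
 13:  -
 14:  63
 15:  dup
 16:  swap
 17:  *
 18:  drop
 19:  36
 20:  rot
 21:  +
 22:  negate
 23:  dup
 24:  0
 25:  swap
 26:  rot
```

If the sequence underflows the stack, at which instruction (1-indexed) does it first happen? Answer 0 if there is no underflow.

20

-5     → -5
-2     → -5 -2
dup    → -5 -2 -2
+      → -5 -4
swap   → -4 -5
negate → -4 5
*      → -20
dup    → -20 -20
swap   → -20 -20
drop   → -20
-11    → -20 -11
swap   → -11 -20
-      → 9
63     → 9 63
dup    → 9 63 63
swap   → 9 63 63
*      → 9 3969
drop   → 9
36     → 9 36
rot  — needs 3 operands, stack has 2 → underflow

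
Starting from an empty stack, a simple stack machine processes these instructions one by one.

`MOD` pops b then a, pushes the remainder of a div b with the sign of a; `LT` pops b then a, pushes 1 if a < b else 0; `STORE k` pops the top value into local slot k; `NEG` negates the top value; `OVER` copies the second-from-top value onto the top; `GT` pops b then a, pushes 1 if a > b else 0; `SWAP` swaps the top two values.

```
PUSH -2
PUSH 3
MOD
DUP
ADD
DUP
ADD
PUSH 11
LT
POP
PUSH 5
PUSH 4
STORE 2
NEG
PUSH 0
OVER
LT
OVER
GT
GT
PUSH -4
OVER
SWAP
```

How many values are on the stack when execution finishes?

3

PUSH -2 → [-2]
PUSH 3  → [-2, 3]
MOD     → [-2]
DUP     → [-2, -2]
ADD     → [-4]
DUP     → [-4, -4]
ADD     → [-8]
PUSH 11 → [-8, 11]
LT      → [1]
POP     → []
PUSH 5  → [5]
PUSH 4  → [5, 4]
STORE 2 → [5]
NEG     → [-5]
PUSH 0  → [-5, 0]
OVER    → [-5, 0, -5]
LT      → [-5, 0]
OVER    → [-5, 0, -5]
GT      → [-5, 1]
GT      → [0]
PUSH -4 → [0, -4]
OVER    → [0, -4, 0]
SWAP    → [0, 0, -4]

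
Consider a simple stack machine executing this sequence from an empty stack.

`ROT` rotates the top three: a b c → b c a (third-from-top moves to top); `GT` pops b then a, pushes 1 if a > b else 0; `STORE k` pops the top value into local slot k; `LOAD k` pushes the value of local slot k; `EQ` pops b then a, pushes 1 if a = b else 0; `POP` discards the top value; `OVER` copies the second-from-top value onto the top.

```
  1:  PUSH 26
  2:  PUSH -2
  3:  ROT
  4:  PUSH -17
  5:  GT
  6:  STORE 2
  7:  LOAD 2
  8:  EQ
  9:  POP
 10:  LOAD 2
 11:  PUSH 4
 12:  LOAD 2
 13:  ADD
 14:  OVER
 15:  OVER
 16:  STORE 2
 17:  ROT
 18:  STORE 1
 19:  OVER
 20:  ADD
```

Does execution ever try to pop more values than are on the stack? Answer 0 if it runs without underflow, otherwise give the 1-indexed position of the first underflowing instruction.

PUSH 26 : [26]
PUSH -2 : [26, -2]
ROT  — needs 3 operands, stack has 2 → underflow

3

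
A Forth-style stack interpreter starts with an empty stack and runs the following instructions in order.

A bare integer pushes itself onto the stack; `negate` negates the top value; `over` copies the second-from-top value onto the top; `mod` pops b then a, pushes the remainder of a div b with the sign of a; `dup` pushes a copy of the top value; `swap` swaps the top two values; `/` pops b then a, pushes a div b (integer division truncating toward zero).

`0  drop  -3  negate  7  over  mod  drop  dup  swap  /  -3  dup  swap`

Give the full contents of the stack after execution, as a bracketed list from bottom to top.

[1, -3, -3]

0       [0]
drop    []
-3      [-3]
negate  [3]
7       [3, 7]
over    [3, 7, 3]
mod     [3, 1]
drop    [3]
dup     [3, 3]
swap    [3, 3]
/       [1]
-3      [1, -3]
dup     [1, -3, -3]
swap    [1, -3, -3]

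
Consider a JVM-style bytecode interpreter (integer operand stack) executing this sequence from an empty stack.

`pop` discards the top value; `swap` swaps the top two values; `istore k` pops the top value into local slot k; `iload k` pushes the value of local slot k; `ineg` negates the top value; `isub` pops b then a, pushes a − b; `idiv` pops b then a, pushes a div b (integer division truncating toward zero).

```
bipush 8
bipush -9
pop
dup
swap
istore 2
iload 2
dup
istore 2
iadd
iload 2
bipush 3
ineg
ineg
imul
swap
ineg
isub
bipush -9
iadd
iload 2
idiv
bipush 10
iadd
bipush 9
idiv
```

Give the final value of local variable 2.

bipush 8  → 8
bipush -9 → 8 -9
pop       → 8
dup       → 8 8
swap      → 8 8
istore 2  → 8
iload 2   → 8 8
dup       → 8 8 8
istore 2  → 8 8
iadd      → 16
iload 2   → 16 8
bipush 3  → 16 8 3
ineg      → 16 8 -3
ineg      → 16 8 3
imul      → 16 24
swap      → 24 16
ineg      → 24 -16
isub      → 40
bipush -9 → 40 -9
iadd      → 31
iload 2   → 31 8
idiv      → 3
bipush 10 → 3 10
iadd      → 13
bipush 9  → 13 9
idiv      → 1

8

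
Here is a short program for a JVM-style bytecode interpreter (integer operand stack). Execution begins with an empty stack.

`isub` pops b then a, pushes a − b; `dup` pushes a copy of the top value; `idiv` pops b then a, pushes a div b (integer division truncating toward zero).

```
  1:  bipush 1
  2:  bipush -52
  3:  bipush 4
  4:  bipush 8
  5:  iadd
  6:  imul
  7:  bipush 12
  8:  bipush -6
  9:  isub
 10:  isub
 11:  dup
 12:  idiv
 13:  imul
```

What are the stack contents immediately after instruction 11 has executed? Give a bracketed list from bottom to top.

bipush 1    1
bipush -52  1 -52
bipush 4    1 -52 4
bipush 8    1 -52 4 8
iadd        1 -52 12
imul        1 -624
bipush 12   1 -624 12
bipush -6   1 -624 12 -6
isub        1 -624 18
isub        1 -642
dup         1 -642 -642

[1, -642, -642]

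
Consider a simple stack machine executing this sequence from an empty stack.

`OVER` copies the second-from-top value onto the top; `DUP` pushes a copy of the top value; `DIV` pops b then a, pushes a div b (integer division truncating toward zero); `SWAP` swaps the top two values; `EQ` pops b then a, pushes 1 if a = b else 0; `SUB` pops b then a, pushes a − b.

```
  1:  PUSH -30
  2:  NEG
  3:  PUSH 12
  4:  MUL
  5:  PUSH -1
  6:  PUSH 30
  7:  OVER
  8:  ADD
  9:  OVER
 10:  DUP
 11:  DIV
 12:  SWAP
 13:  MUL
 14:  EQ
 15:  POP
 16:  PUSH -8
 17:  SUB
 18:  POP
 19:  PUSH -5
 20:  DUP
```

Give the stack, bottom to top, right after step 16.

PUSH -30  [-30]
NEG       [30]
PUSH 12   [30, 12]
MUL       [360]
PUSH -1   [360, -1]
PUSH 30   [360, -1, 30]
OVER      [360, -1, 30, -1]
ADD       [360, -1, 29]
OVER      [360, -1, 29, -1]
DUP       [360, -1, 29, -1, -1]
DIV       [360, -1, 29, 1]
SWAP      [360, -1, 1, 29]
MUL       [360, -1, 29]
EQ        [360, 0]
POP       [360]
PUSH -8   [360, -8]

[360, -8]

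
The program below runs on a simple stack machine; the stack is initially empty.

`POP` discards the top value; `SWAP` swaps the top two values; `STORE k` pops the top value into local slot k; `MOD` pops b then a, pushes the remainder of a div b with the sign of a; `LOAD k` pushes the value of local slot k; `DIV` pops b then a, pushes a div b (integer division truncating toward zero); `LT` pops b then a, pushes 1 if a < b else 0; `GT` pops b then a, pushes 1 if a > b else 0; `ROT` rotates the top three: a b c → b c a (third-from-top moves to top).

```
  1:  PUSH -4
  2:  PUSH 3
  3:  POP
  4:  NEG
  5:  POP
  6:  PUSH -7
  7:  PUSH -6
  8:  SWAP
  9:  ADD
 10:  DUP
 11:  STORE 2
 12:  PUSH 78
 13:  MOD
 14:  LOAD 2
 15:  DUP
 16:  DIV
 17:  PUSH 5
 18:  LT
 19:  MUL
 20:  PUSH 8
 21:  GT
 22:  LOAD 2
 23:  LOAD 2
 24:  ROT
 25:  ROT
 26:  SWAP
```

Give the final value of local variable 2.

-13

PUSH -4 -> [-4]
PUSH 3  -> [-4, 3]
POP     -> [-4]
NEG     -> [4]
POP     -> []
PUSH -7 -> [-7]
PUSH -6 -> [-7, -6]
SWAP    -> [-6, -7]
ADD     -> [-13]
DUP     -> [-13, -13]
STORE 2 -> [-13]
PUSH 78 -> [-13, 78]
MOD     -> [-13]
LOAD 2  -> [-13, -13]
DUP     -> [-13, -13, -13]
DIV     -> [-13, 1]
PUSH 5  -> [-13, 1, 5]
LT      -> [-13, 1]
MUL     -> [-13]
PUSH 8  -> [-13, 8]
GT      -> [0]
LOAD 2  -> [0, -13]
LOAD 2  -> [0, -13, -13]
ROT     -> [-13, -13, 0]
ROT     -> [-13, 0, -13]
SWAP    -> [-13, -13, 0]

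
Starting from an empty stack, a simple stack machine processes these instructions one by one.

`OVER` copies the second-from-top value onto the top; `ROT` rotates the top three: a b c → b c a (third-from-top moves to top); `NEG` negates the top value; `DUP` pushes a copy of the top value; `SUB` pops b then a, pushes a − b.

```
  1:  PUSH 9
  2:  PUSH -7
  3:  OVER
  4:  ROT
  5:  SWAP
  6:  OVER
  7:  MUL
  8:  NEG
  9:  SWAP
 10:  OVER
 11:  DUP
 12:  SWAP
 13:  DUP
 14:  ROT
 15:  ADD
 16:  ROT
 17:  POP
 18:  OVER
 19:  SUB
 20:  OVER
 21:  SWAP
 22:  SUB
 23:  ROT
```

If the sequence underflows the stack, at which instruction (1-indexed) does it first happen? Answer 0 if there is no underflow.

0

PUSH 9  -> 9
PUSH -7 -> 9 -7
OVER    -> 9 -7 9
ROT     -> -7 9 9
SWAP    -> -7 9 9
OVER    -> -7 9 9 9
MUL     -> -7 9 81
NEG     -> -7 9 -81
SWAP    -> -7 -81 9
OVER    -> -7 -81 9 -81
DUP     -> -7 -81 9 -81 -81
SWAP    -> -7 -81 9 -81 -81
DUP     -> -7 -81 9 -81 -81 -81
ROT     -> -7 -81 9 -81 -81 -81
ADD     -> -7 -81 9 -81 -162
ROT     -> -7 -81 -81 -162 9
POP     -> -7 -81 -81 -162
OVER    -> -7 -81 -81 -162 -81
SUB     -> -7 -81 -81 -81
OVER    -> -7 -81 -81 -81 -81
SWAP    -> -7 -81 -81 -81 -81
SUB     -> -7 -81 -81 0
ROT     -> -7 -81 0 -81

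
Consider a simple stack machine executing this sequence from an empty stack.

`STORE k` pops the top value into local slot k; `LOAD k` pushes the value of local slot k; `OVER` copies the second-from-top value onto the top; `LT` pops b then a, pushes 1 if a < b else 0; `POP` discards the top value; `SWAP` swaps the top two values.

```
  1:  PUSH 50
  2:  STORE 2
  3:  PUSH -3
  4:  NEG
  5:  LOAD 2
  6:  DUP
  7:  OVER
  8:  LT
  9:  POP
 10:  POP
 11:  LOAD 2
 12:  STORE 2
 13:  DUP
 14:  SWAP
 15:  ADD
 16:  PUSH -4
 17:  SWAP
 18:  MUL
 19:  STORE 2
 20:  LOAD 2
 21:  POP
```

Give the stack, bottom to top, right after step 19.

PUSH 50 -> [50]
STORE 2 -> []
PUSH -3 -> [-3]
NEG     -> [3]
LOAD 2  -> [3, 50]
DUP     -> [3, 50, 50]
OVER    -> [3, 50, 50, 50]
LT      -> [3, 50, 0]
POP     -> [3, 50]
POP     -> [3]
LOAD 2  -> [3, 50]
STORE 2 -> [3]
DUP     -> [3, 3]
SWAP    -> [3, 3]
ADD     -> [6]
PUSH -4 -> [6, -4]
SWAP    -> [-4, 6]
MUL     -> [-24]
STORE 2 -> []

[]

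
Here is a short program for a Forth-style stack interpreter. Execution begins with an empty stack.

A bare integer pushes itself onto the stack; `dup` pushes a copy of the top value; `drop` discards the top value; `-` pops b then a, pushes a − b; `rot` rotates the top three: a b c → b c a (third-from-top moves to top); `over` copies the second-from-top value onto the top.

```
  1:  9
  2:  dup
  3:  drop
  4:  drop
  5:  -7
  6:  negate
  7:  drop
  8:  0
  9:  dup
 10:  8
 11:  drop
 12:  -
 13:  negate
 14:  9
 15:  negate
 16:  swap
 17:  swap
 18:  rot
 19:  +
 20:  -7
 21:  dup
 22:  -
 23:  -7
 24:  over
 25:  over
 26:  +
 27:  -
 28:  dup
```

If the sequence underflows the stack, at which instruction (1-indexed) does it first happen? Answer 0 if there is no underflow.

18

9      -> [9]
dup    -> [9, 9]
drop   -> [9]
drop   -> []
-7     -> [-7]
negate -> [7]
drop   -> []
0      -> [0]
dup    -> [0, 0]
8      -> [0, 0, 8]
drop   -> [0, 0]
-      -> [0]
negate -> [0]
9      -> [0, 9]
negate -> [0, -9]
swap   -> [-9, 0]
swap   -> [0, -9]
rot  — needs 3 operands, stack has 2 → underflow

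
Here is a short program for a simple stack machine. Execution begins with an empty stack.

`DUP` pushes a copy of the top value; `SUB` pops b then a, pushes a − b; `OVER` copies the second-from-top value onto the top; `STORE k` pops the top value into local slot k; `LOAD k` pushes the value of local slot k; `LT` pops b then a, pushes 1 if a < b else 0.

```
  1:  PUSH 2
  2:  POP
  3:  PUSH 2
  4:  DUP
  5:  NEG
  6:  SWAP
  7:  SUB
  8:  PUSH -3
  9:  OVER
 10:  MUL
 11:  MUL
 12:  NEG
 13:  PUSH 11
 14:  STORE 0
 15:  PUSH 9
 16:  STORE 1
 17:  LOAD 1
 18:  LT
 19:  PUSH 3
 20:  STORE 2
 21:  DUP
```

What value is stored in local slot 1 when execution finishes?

9

PUSH 2  → [2]
POP     → []
PUSH 2  → [2]
DUP     → [2, 2]
NEG     → [2, -2]
SWAP    → [-2, 2]
SUB     → [-4]
PUSH -3 → [-4, -3]
OVER    → [-4, -3, -4]
MUL     → [-4, 12]
MUL     → [-48]
NEG     → [48]
PUSH 11 → [48, 11]
STORE 0 → [48]
PUSH 9  → [48, 9]
STORE 1 → [48]
LOAD 1  → [48, 9]
LT      → [0]
PUSH 3  → [0, 3]
STORE 2 → [0]
DUP     → [0, 0]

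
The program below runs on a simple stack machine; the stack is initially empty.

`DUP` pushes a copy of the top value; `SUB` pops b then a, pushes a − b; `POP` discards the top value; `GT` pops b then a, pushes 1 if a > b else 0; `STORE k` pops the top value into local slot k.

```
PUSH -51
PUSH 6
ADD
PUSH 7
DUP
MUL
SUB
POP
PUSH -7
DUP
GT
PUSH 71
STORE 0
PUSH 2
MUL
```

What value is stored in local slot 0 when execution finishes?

71

PUSH -51 : -51
PUSH 6   : -51 6
ADD      : -45
PUSH 7   : -45 7
DUP      : -45 7 7
MUL      : -45 49
SUB      : -94
POP      : (empty)
PUSH -7  : -7
DUP      : -7 -7
GT       : 0
PUSH 71  : 0 71
STORE 0  : 0
PUSH 2   : 0 2
MUL      : 0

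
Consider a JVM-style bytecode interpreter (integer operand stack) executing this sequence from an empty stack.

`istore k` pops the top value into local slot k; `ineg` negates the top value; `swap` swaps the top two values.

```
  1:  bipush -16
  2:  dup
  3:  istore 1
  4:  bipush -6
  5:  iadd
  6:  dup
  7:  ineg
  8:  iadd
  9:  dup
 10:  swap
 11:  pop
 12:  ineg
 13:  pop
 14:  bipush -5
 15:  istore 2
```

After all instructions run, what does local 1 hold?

-16

bipush -16 → [-16]
dup        → [-16, -16]
istore 1   → [-16]
bipush -6  → [-16, -6]
iadd       → [-22]
dup        → [-22, -22]
ineg       → [-22, 22]
iadd       → [0]
dup        → [0, 0]
swap       → [0, 0]
pop        → [0]
ineg       → [0]
pop        → []
bipush -5  → [-5]
istore 2   → []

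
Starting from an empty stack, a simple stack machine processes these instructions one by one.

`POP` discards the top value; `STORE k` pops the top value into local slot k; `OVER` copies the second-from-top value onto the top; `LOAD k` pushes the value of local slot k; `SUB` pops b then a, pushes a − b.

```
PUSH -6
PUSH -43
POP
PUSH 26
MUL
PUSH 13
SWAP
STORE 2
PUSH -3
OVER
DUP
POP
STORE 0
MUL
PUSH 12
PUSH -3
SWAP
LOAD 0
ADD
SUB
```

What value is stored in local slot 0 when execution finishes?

13

PUSH -6  : -6
PUSH -43 : -6 -43
POP      : -6
PUSH 26  : -6 26
MUL      : -156
PUSH 13  : -156 13
SWAP     : 13 -156
STORE 2  : 13
PUSH -3  : 13 -3
OVER     : 13 -3 13
DUP      : 13 -3 13 13
POP      : 13 -3 13
STORE 0  : 13 -3
MUL      : -39
PUSH 12  : -39 12
PUSH -3  : -39 12 -3
SWAP     : -39 -3 12
LOAD 0   : -39 -3 12 13
ADD      : -39 -3 25
SUB      : -39 -28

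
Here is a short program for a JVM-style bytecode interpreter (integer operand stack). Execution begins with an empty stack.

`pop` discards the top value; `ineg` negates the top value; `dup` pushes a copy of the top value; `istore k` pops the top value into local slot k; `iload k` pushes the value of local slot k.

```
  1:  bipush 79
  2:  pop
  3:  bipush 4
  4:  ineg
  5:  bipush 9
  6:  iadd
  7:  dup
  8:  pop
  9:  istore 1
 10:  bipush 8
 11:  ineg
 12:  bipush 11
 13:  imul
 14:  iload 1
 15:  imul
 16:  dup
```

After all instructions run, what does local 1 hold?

5

bipush 79 -> [79]
pop       -> []
bipush 4  -> [4]
ineg      -> [-4]
bipush 9  -> [-4, 9]
iadd      -> [5]
dup       -> [5, 5]
pop       -> [5]
istore 1  -> []
bipush 8  -> [8]
ineg      -> [-8]
bipush 11 -> [-8, 11]
imul      -> [-88]
iload 1   -> [-88, 5]
imul      -> [-440]
dup       -> [-440, -440]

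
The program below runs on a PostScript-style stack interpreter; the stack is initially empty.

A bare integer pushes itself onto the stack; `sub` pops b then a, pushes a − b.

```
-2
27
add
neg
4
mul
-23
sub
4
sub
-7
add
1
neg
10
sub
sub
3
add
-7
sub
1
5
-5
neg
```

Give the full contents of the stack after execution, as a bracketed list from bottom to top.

-2  : [-2]
27  : [-2, 27]
add : [25]
neg : [-25]
4   : [-25, 4]
mul : [-100]
-23 : [-100, -23]
sub : [-77]
4   : [-77, 4]
sub : [-81]
-7  : [-81, -7]
add : [-88]
1   : [-88, 1]
neg : [-88, -1]
10  : [-88, -1, 10]
sub : [-88, -11]
sub : [-77]
3   : [-77, 3]
add : [-74]
-7  : [-74, -7]
sub : [-67]
1   : [-67, 1]
5   : [-67, 1, 5]
-5  : [-67, 1, 5, -5]
neg : [-67, 1, 5, 5]

[-67, 1, 5, 5]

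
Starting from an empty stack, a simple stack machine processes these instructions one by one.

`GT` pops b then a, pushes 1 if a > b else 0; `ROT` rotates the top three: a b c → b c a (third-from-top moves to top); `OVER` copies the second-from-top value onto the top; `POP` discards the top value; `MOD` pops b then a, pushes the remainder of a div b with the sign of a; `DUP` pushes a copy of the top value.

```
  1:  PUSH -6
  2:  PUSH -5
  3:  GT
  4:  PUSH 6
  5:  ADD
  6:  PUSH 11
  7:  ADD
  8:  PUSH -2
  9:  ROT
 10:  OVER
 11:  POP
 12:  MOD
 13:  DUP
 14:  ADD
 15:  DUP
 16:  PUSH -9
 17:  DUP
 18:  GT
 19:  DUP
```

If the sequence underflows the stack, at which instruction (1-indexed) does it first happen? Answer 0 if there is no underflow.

9

PUSH -6 : -6
PUSH -5 : -6 -5
GT      : 0
PUSH 6  : 0 6
ADD     : 6
PUSH 11 : 6 11
ADD     : 17
PUSH -2 : 17 -2
ROT  — needs 3 operands, stack has 2 → underflow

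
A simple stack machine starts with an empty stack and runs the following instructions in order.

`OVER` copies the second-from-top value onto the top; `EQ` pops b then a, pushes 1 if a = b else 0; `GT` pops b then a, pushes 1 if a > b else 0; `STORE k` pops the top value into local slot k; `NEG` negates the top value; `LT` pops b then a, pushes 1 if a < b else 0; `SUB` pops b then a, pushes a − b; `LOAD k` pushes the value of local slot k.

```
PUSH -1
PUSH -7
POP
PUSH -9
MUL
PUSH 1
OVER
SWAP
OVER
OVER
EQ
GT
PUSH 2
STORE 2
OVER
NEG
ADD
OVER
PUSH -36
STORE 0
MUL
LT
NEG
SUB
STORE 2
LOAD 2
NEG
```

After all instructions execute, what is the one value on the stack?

PUSH -1  → [-1]
PUSH -7  → [-1, -7]
POP      → [-1]
PUSH -9  → [-1, -9]
MUL      → [9]
PUSH 1   → [9, 1]
OVER     → [9, 1, 9]
SWAP     → [9, 9, 1]
OVER     → [9, 9, 1, 9]
OVER     → [9, 9, 1, 9, 1]
EQ       → [9, 9, 1, 0]
GT       → [9, 9, 1]
PUSH 2   → [9, 9, 1, 2]
STORE 2  → [9, 9, 1]
OVER     → [9, 9, 1, 9]
NEG      → [9, 9, 1, -9]
ADD      → [9, 9, -8]
OVER     → [9, 9, -8, 9]
PUSH -36 → [9, 9, -8, 9, -36]
STORE 0  → [9, 9, -8, 9]
MUL      → [9, 9, -72]
LT       → [9, 0]
NEG      → [9, 0]
SUB      → [9]
STORE 2  → []
LOAD 2   → [9]
NEG      → [-9]

-9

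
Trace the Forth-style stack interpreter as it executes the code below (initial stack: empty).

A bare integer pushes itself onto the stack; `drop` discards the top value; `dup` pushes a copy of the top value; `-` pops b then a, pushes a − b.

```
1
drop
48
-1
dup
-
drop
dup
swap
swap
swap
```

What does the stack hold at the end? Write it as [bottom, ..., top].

1     1
drop  (empty)
48    48
-1    48 -1
dup   48 -1 -1
-     48 0
drop  48
dup   48 48
swap  48 48
swap  48 48
swap  48 48

[48, 48]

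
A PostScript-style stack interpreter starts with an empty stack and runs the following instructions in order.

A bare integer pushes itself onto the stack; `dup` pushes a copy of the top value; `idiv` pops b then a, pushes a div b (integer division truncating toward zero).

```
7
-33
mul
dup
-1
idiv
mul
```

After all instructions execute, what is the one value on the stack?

7    → 7
-33  → 7 -33
mul  → -231
dup  → -231 -231
-1   → -231 -231 -1
idiv → -231 231
mul  → -53361

-53361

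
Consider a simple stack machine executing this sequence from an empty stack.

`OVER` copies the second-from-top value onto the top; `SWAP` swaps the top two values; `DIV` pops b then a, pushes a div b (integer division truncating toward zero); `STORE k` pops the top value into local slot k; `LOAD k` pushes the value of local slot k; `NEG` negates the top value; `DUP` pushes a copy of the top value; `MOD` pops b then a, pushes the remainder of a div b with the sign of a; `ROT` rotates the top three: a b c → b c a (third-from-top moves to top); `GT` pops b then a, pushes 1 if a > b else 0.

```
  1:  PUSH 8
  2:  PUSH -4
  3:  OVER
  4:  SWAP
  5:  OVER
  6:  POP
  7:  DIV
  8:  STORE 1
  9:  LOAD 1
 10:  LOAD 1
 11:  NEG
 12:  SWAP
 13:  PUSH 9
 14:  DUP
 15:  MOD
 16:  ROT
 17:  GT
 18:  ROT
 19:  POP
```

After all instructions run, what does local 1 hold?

-2

PUSH 8  → [8]
PUSH -4 → [8, -4]
OVER    → [8, -4, 8]
SWAP    → [8, 8, -4]
OVER    → [8, 8, -4, 8]
POP     → [8, 8, -4]
DIV     → [8, -2]
STORE 1 → [8]
LOAD 1  → [8, -2]
LOAD 1  → [8, -2, -2]
NEG     → [8, -2, 2]
SWAP    → [8, 2, -2]
PUSH 9  → [8, 2, -2, 9]
DUP     → [8, 2, -2, 9, 9]
MOD     → [8, 2, -2, 0]
ROT     → [8, -2, 0, 2]
GT      → [8, -2, 0]
ROT     → [-2, 0, 8]
POP     → [-2, 0]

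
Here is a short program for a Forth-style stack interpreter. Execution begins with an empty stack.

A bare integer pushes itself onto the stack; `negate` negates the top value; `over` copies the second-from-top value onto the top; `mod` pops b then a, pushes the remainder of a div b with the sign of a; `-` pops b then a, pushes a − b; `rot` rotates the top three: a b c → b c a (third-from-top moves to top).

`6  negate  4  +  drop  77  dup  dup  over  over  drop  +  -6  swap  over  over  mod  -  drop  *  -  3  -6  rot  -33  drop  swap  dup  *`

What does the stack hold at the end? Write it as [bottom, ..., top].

6      → 6
negate → -6
4      → -6 4
+      → -2
drop   → (empty)
77     → 77
dup    → 77 77
dup    → 77 77 77
over   → 77 77 77 77
over   → 77 77 77 77 77
drop   → 77 77 77 77
+      → 77 77 154
-6     → 77 77 154 -6
swap   → 77 77 -6 154
over   → 77 77 -6 154 -6
over   → 77 77 -6 154 -6 154
mod    → 77 77 -6 154 -6
-      → 77 77 -6 160
drop   → 77 77 -6
*      → 77 -462
-      → 539
3      → 539 3
-6     → 539 3 -6
rot    → 3 -6 539
-33    → 3 -6 539 -33
drop   → 3 -6 539
swap   → 3 539 -6
dup    → 3 539 -6 -6
*      → 3 539 36

[3, 539, 36]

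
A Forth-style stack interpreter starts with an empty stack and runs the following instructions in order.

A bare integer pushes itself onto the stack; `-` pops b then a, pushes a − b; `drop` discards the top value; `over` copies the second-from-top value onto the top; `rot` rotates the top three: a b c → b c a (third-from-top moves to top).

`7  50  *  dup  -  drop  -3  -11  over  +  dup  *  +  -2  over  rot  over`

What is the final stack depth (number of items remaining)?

7    : [7]
50   : [7, 50]
*    : [350]
dup  : [350, 350]
-    : [0]
drop : []
-3   : [-3]
-11  : [-3, -11]
over : [-3, -11, -3]
+    : [-3, -14]
dup  : [-3, -14, -14]
*    : [-3, 196]
+    : [193]
-2   : [193, -2]
over : [193, -2, 193]
rot  : [-2, 193, 193]
over : [-2, 193, 193, 193]

4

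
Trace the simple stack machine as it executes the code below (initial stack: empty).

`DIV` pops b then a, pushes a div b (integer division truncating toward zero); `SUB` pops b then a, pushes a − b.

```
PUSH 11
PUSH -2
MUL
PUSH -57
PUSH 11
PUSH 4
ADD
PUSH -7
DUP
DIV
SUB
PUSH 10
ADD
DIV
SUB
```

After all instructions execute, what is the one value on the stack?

-20

PUSH 11  : 11
PUSH -2  : 11 -2
MUL      : -22
PUSH -57 : -22 -57
PUSH 11  : -22 -57 11
PUSH 4   : -22 -57 11 4
ADD      : -22 -57 15
PUSH -7  : -22 -57 15 -7
DUP      : -22 -57 15 -7 -7
DIV      : -22 -57 15 1
SUB      : -22 -57 14
PUSH 10  : -22 -57 14 10
ADD      : -22 -57 24
DIV      : -22 -2
SUB      : -20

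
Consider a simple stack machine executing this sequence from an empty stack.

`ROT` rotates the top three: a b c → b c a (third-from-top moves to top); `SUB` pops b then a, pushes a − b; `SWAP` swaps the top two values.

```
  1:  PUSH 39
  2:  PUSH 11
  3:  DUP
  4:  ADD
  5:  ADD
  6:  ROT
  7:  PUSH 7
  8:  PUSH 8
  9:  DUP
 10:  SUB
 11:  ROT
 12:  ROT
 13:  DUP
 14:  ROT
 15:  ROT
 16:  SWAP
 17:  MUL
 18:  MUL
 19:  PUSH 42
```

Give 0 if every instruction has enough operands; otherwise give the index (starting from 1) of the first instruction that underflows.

PUSH 39 → [39]
PUSH 11 → [39, 11]
DUP     → [39, 11, 11]
ADD     → [39, 22]
ADD     → [61]
ROT  — needs 3 operands, stack has 1 → underflow

6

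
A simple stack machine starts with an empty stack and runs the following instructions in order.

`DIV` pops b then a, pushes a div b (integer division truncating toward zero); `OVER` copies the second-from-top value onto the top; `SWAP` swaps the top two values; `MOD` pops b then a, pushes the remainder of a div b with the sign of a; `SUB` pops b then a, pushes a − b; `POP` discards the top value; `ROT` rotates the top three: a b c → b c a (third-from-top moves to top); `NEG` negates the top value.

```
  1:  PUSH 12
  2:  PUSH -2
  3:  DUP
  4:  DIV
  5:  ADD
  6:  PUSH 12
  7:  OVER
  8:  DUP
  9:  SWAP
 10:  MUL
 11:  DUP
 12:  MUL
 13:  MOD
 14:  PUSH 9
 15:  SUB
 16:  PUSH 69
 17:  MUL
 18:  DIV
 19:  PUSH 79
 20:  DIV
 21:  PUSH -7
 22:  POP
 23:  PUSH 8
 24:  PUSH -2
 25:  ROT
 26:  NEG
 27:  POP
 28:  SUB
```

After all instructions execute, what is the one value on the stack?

10

PUSH 12 : 12
PUSH -2 : 12 -2
DUP     : 12 -2 -2
DIV     : 12 1
ADD     : 13
PUSH 12 : 13 12
OVER    : 13 12 13
DUP     : 13 12 13 13
SWAP    : 13 12 13 13
MUL     : 13 12 169
DUP     : 13 12 169 169
MUL     : 13 12 28561
MOD     : 13 12
PUSH 9  : 13 12 9
SUB     : 13 3
PUSH 69 : 13 3 69
MUL     : 13 207
DIV     : 0
PUSH 79 : 0 79
DIV     : 0
PUSH -7 : 0 -7
POP     : 0
PUSH 8  : 0 8
PUSH -2 : 0 8 -2
ROT     : 8 -2 0
NEG     : 8 -2 0
POP     : 8 -2
SUB     : 10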